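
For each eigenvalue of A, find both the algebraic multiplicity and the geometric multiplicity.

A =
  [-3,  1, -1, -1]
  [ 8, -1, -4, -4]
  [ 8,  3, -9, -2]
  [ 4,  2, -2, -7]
λ = -5: alg = 4, geom = 2

Step 1 — factor the characteristic polynomial to read off the algebraic multiplicities:
  χ_A(x) = (x + 5)^4

Step 2 — compute geometric multiplicities via the rank-nullity identity g(λ) = n − rank(A − λI):
  rank(A − (-5)·I) = 2, so dim ker(A − (-5)·I) = n − 2 = 2

Summary:
  λ = -5: algebraic multiplicity = 4, geometric multiplicity = 2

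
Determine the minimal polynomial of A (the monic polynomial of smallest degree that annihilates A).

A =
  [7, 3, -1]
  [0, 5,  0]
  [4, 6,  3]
x^2 - 10*x + 25

The characteristic polynomial is χ_A(x) = (x - 5)^3, so the eigenvalues are known. The minimal polynomial is
  m_A(x) = Π_λ (x − λ)^{k_λ}
where k_λ is the size of the *largest* Jordan block for λ (equivalently, the smallest k with (A − λI)^k v = 0 for every generalised eigenvector v of λ).

  λ = 5: largest Jordan block has size 2, contributing (x − 5)^2

So m_A(x) = (x - 5)^2 = x^2 - 10*x + 25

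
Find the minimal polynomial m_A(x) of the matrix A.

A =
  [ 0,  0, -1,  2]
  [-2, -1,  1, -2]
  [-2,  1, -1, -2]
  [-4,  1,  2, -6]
x^3 + 6*x^2 + 12*x + 8

The characteristic polynomial is χ_A(x) = (x + 2)^4, so the eigenvalues are known. The minimal polynomial is
  m_A(x) = Π_λ (x − λ)^{k_λ}
where k_λ is the size of the *largest* Jordan block for λ (equivalently, the smallest k with (A − λI)^k v = 0 for every generalised eigenvector v of λ).

  λ = -2: largest Jordan block has size 3, contributing (x + 2)^3

So m_A(x) = (x + 2)^3 = x^3 + 6*x^2 + 12*x + 8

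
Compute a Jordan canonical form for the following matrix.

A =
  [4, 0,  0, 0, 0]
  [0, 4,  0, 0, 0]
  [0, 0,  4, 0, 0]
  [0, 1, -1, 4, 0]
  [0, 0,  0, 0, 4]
J_2(4) ⊕ J_1(4) ⊕ J_1(4) ⊕ J_1(4)

The characteristic polynomial is
  det(x·I − A) = x^5 - 20*x^4 + 160*x^3 - 640*x^2 + 1280*x - 1024 = (x - 4)^5

Eigenvalues and multiplicities (the geometric multiplicity of λ is n − rank(A − λI), which equals the number of Jordan blocks for λ):
  λ = 4: algebraic multiplicity = 5, geometric multiplicity = 4

Determining the block sizes for each eigenvalue:
  λ = 4: 4 blocks summing to 5 forces exactly one block of size 2 and the rest size 1 → block sizes [2, 1, 1, 1]

Assembling the blocks gives a Jordan form
J =
  [4, 1, 0, 0, 0]
  [0, 4, 0, 0, 0]
  [0, 0, 4, 0, 0]
  [0, 0, 0, 4, 0]
  [0, 0, 0, 0, 4]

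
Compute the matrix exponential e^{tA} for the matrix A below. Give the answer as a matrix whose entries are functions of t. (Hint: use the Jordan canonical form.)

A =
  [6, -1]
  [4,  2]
e^{tA} =
  [2*t*exp(4*t) + exp(4*t), -t*exp(4*t)]
  [4*t*exp(4*t), -2*t*exp(4*t) + exp(4*t)]

Strategy: write A = P · J · P⁻¹ where J is a Jordan canonical form, so e^{tA} = P · e^{tJ} · P⁻¹, and e^{tJ} can be computed block-by-block.

A has Jordan form
J =
  [4, 1]
  [0, 4]
(up to reordering of blocks).

Per-block formulas:
  For a 2×2 Jordan block J_2(4): exp(t · J_2(4)) = e^(4t)·(I + t·N), where N is the 2×2 nilpotent shift.

After assembling e^{tJ} and conjugating by P, we get:

e^{tA} =
  [2*t*exp(4*t) + exp(4*t), -t*exp(4*t)]
  [4*t*exp(4*t), -2*t*exp(4*t) + exp(4*t)]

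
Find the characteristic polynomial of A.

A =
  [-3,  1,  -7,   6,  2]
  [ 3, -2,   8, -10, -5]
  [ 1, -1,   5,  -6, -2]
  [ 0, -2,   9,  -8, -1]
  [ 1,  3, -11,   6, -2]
x^5 + 10*x^4 + 40*x^3 + 80*x^2 + 80*x + 32

Expanding det(x·I − A) (e.g. by cofactor expansion or by noting that A is similar to its Jordan form J, which has the same characteristic polynomial as A) gives
  χ_A(x) = x^5 + 10*x^4 + 40*x^3 + 80*x^2 + 80*x + 32
which factors as (x + 2)^5. The eigenvalues (with algebraic multiplicities) are λ = -2 with multiplicity 5.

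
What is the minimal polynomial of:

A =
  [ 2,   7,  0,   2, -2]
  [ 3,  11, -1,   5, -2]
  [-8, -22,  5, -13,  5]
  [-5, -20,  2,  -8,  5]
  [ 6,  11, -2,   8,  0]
x^3 - 6*x^2 + 12*x - 8

The characteristic polynomial is χ_A(x) = (x - 2)^5, so the eigenvalues are known. The minimal polynomial is
  m_A(x) = Π_λ (x − λ)^{k_λ}
where k_λ is the size of the *largest* Jordan block for λ (equivalently, the smallest k with (A − λI)^k v = 0 for every generalised eigenvector v of λ).

  λ = 2: largest Jordan block has size 3, contributing (x − 2)^3

So m_A(x) = (x - 2)^3 = x^3 - 6*x^2 + 12*x - 8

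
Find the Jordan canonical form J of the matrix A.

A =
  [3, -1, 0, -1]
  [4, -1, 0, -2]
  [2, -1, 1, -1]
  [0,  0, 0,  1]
J_2(1) ⊕ J_1(1) ⊕ J_1(1)

The characteristic polynomial is
  det(x·I − A) = x^4 - 4*x^3 + 6*x^2 - 4*x + 1 = (x - 1)^4

Eigenvalues and multiplicities (the geometric multiplicity of λ is n − rank(A − λI), which equals the number of Jordan blocks for λ):
  λ = 1: algebraic multiplicity = 4, geometric multiplicity = 3

Determining the block sizes for each eigenvalue:
  λ = 1: 3 blocks summing to 4 forces exactly one block of size 2 and the rest size 1 → block sizes [2, 1, 1]

Assembling the blocks gives a Jordan form
J =
  [1, 1, 0, 0]
  [0, 1, 0, 0]
  [0, 0, 1, 0]
  [0, 0, 0, 1]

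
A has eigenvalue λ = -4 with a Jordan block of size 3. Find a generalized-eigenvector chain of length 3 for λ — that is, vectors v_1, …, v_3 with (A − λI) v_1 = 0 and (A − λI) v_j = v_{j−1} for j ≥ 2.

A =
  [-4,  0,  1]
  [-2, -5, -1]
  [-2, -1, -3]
A Jordan chain for λ = -4 of length 3:
v_1 = (-2, 4, 0)ᵀ
v_2 = (0, -2, -2)ᵀ
v_3 = (1, 0, 0)ᵀ

Let N = A − (-4)·I. We want v_3 with N^3 v_3 = 0 but N^2 v_3 ≠ 0; then v_{j-1} := N · v_j for j = 3, …, 2.

Pick v_3 = (1, 0, 0)ᵀ.
Then v_2 = N · v_3 = (0, -2, -2)ᵀ.
Then v_1 = N · v_2 = (-2, 4, 0)ᵀ.

Sanity check: (A − (-4)·I) v_1 = (0, 0, 0)ᵀ = 0. ✓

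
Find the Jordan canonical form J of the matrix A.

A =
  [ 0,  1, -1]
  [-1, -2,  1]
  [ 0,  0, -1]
J_2(-1) ⊕ J_1(-1)

The characteristic polynomial is
  det(x·I − A) = x^3 + 3*x^2 + 3*x + 1 = (x + 1)^3

Eigenvalues and multiplicities (the geometric multiplicity of λ is n − rank(A − λI), which equals the number of Jordan blocks for λ):
  λ = -1: algebraic multiplicity = 3, geometric multiplicity = 2

Determining the block sizes for each eigenvalue:
  λ = -1: 2 blocks summing to 3 forces exactly one block of size 2 and the rest size 1 → block sizes [2, 1]

Assembling the blocks gives a Jordan form
J =
  [-1,  1,  0]
  [ 0, -1,  0]
  [ 0,  0, -1]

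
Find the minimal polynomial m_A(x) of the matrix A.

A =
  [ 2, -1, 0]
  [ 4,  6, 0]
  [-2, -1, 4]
x^2 - 8*x + 16

The characteristic polynomial is χ_A(x) = (x - 4)^3, so the eigenvalues are known. The minimal polynomial is
  m_A(x) = Π_λ (x − λ)^{k_λ}
where k_λ is the size of the *largest* Jordan block for λ (equivalently, the smallest k with (A − λI)^k v = 0 for every generalised eigenvector v of λ).

  λ = 4: largest Jordan block has size 2, contributing (x − 4)^2

So m_A(x) = (x - 4)^2 = x^2 - 8*x + 16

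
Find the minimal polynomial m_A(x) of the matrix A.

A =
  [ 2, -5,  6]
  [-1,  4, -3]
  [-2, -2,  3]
x^3 - 9*x^2 + 27*x - 27

The characteristic polynomial is χ_A(x) = (x - 3)^3, so the eigenvalues are known. The minimal polynomial is
  m_A(x) = Π_λ (x − λ)^{k_λ}
where k_λ is the size of the *largest* Jordan block for λ (equivalently, the smallest k with (A − λI)^k v = 0 for every generalised eigenvector v of λ).

  λ = 3: largest Jordan block has size 3, contributing (x − 3)^3

So m_A(x) = (x - 3)^3 = x^3 - 9*x^2 + 27*x - 27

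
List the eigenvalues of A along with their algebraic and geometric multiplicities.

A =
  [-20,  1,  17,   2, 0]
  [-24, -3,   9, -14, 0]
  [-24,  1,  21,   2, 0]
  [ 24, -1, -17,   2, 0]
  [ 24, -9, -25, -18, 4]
λ = -4: alg = 2, geom = 1; λ = 4: alg = 3, geom = 3

Step 1 — factor the characteristic polynomial to read off the algebraic multiplicities:
  χ_A(x) = (x - 4)^3*(x + 4)^2

Step 2 — compute geometric multiplicities via the rank-nullity identity g(λ) = n − rank(A − λI):
  rank(A − (-4)·I) = 4, so dim ker(A − (-4)·I) = n − 4 = 1
  rank(A − (4)·I) = 2, so dim ker(A − (4)·I) = n − 2 = 3

Summary:
  λ = -4: algebraic multiplicity = 2, geometric multiplicity = 1
  λ = 4: algebraic multiplicity = 3, geometric multiplicity = 3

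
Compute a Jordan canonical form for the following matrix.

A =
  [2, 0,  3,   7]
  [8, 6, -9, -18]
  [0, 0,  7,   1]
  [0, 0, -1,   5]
J_1(2) ⊕ J_3(6)

The characteristic polynomial is
  det(x·I − A) = x^4 - 20*x^3 + 144*x^2 - 432*x + 432 = (x - 6)^3*(x - 2)

Eigenvalues and multiplicities (the geometric multiplicity of λ is n − rank(A − λI), which equals the number of Jordan blocks for λ):
  λ = 2: algebraic multiplicity = 1, geometric multiplicity = 1
  λ = 6: algebraic multiplicity = 3, geometric multiplicity = 1

Determining the block sizes for each eigenvalue:
  λ = 2: one block (gm = 1), so the single block has size am = 1 → block sizes [1]
  λ = 6: one block (gm = 1), so the single block has size am = 3 → block sizes [3]

Assembling the blocks gives a Jordan form
J =
  [2, 0, 0, 0]
  [0, 6, 1, 0]
  [0, 0, 6, 1]
  [0, 0, 0, 6]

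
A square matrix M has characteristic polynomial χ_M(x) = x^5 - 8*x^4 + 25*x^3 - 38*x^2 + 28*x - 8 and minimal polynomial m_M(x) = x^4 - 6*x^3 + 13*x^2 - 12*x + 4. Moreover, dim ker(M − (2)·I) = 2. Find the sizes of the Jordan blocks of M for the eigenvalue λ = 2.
Block sizes for λ = 2: [2, 1]

Step 1 — from the characteristic polynomial, algebraic multiplicity of λ = 2 is 3. From dim ker(M − (2)·I) = 2, there are exactly 2 Jordan blocks for λ = 2.
Step 2 — from the minimal polynomial, the factor (x − 2)^2 tells us the largest block for λ = 2 has size 2.
Step 3 — with total size 3, 2 blocks, and largest block 2, the block sizes (in nonincreasing order) are [2, 1].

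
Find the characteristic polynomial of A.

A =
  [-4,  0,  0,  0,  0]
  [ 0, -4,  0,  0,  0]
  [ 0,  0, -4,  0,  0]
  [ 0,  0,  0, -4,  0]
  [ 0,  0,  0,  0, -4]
x^5 + 20*x^4 + 160*x^3 + 640*x^2 + 1280*x + 1024

Expanding det(x·I − A) (e.g. by cofactor expansion or by noting that A is similar to its Jordan form J, which has the same characteristic polynomial as A) gives
  χ_A(x) = x^5 + 20*x^4 + 160*x^3 + 640*x^2 + 1280*x + 1024
which factors as (x + 4)^5. The eigenvalues (with algebraic multiplicities) are λ = -4 with multiplicity 5.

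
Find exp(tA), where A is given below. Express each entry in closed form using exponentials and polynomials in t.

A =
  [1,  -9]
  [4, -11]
e^{tA} =
  [6*t*exp(-5*t) + exp(-5*t), -9*t*exp(-5*t)]
  [4*t*exp(-5*t), -6*t*exp(-5*t) + exp(-5*t)]

Strategy: write A = P · J · P⁻¹ where J is a Jordan canonical form, so e^{tA} = P · e^{tJ} · P⁻¹, and e^{tJ} can be computed block-by-block.

A has Jordan form
J =
  [-5,  1]
  [ 0, -5]
(up to reordering of blocks).

Per-block formulas:
  For a 2×2 Jordan block J_2(-5): exp(t · J_2(-5)) = e^(-5t)·(I + t·N), where N is the 2×2 nilpotent shift.

After assembling e^{tJ} and conjugating by P, we get:

e^{tA} =
  [6*t*exp(-5*t) + exp(-5*t), -9*t*exp(-5*t)]
  [4*t*exp(-5*t), -6*t*exp(-5*t) + exp(-5*t)]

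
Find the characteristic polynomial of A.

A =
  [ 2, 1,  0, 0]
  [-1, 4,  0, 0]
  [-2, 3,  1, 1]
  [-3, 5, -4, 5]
x^4 - 12*x^3 + 54*x^2 - 108*x + 81

Expanding det(x·I − A) (e.g. by cofactor expansion or by noting that A is similar to its Jordan form J, which has the same characteristic polynomial as A) gives
  χ_A(x) = x^4 - 12*x^3 + 54*x^2 - 108*x + 81
which factors as (x - 3)^4. The eigenvalues (with algebraic multiplicities) are λ = 3 with multiplicity 4.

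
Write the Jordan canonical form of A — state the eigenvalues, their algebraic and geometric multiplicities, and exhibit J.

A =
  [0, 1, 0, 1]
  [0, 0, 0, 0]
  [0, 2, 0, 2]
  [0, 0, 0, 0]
J_2(0) ⊕ J_1(0) ⊕ J_1(0)

The characteristic polynomial is
  det(x·I − A) = x^4

Eigenvalues and multiplicities (the geometric multiplicity of λ is n − rank(A − λI), which equals the number of Jordan blocks for λ):
  λ = 0: algebraic multiplicity = 4, geometric multiplicity = 3

Determining the block sizes for each eigenvalue:
  λ = 0: 3 blocks summing to 4 forces exactly one block of size 2 and the rest size 1 → block sizes [2, 1, 1]

Assembling the blocks gives a Jordan form
J =
  [0, 1, 0, 0]
  [0, 0, 0, 0]
  [0, 0, 0, 0]
  [0, 0, 0, 0]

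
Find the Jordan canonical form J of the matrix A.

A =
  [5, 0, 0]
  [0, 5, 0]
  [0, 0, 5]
J_1(5) ⊕ J_1(5) ⊕ J_1(5)

The characteristic polynomial is
  det(x·I − A) = x^3 - 15*x^2 + 75*x - 125 = (x - 5)^3

Eigenvalues and multiplicities (the geometric multiplicity of λ is n − rank(A − λI), which equals the number of Jordan blocks for λ):
  λ = 5: algebraic multiplicity = 3, geometric multiplicity = 3

Determining the block sizes for each eigenvalue:
  λ = 5: gm = am = 3, so every block has size 1 → block sizes [1, 1, 1]

Assembling the blocks gives a Jordan form
J =
  [5, 0, 0]
  [0, 5, 0]
  [0, 0, 5]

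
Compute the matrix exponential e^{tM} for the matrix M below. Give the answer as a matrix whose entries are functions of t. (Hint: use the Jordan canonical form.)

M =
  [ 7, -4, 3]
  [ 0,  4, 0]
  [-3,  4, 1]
e^{tM} =
  [3*t*exp(4*t) + exp(4*t), -4*t*exp(4*t), 3*t*exp(4*t)]
  [0, exp(4*t), 0]
  [-3*t*exp(4*t), 4*t*exp(4*t), -3*t*exp(4*t) + exp(4*t)]

Strategy: write M = P · J · P⁻¹ where J is a Jordan canonical form, so e^{tM} = P · e^{tJ} · P⁻¹, and e^{tJ} can be computed block-by-block.

M has Jordan form
J =
  [4, 1, 0]
  [0, 4, 0]
  [0, 0, 4]
(up to reordering of blocks).

Per-block formulas:
  For a 1×1 block at λ = 4: exp(t · [4]) = [e^(4t)].
  For a 2×2 Jordan block J_2(4): exp(t · J_2(4)) = e^(4t)·(I + t·N), where N is the 2×2 nilpotent shift.

After assembling e^{tJ} and conjugating by P, we get:

e^{tM} =
  [3*t*exp(4*t) + exp(4*t), -4*t*exp(4*t), 3*t*exp(4*t)]
  [0, exp(4*t), 0]
  [-3*t*exp(4*t), 4*t*exp(4*t), -3*t*exp(4*t) + exp(4*t)]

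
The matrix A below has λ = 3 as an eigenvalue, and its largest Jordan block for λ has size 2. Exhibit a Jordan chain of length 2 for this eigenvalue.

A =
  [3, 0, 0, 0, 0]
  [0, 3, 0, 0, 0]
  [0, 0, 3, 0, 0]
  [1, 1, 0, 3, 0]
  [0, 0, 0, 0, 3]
A Jordan chain for λ = 3 of length 2:
v_1 = (0, 0, 0, 1, 0)ᵀ
v_2 = (1, 0, 0, 0, 0)ᵀ

Let N = A − (3)·I. We want v_2 with N^2 v_2 = 0 but N^1 v_2 ≠ 0; then v_{j-1} := N · v_j for j = 2, …, 2.

Pick v_2 = (1, 0, 0, 0, 0)ᵀ.
Then v_1 = N · v_2 = (0, 0, 0, 1, 0)ᵀ.

Sanity check: (A − (3)·I) v_1 = (0, 0, 0, 0, 0)ᵀ = 0. ✓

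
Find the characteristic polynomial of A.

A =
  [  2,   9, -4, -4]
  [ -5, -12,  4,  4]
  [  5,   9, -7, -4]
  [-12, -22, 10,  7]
x^4 + 10*x^3 + 36*x^2 + 54*x + 27

Expanding det(x·I − A) (e.g. by cofactor expansion or by noting that A is similar to its Jordan form J, which has the same characteristic polynomial as A) gives
  χ_A(x) = x^4 + 10*x^3 + 36*x^2 + 54*x + 27
which factors as (x + 1)*(x + 3)^3. The eigenvalues (with algebraic multiplicities) are λ = -3 with multiplicity 3, λ = -1 with multiplicity 1.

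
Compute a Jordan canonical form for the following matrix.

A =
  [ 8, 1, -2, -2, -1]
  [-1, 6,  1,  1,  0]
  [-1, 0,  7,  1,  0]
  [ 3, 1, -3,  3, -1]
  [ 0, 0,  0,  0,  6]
J_3(6) ⊕ J_1(6) ⊕ J_1(6)

The characteristic polynomial is
  det(x·I − A) = x^5 - 30*x^4 + 360*x^3 - 2160*x^2 + 6480*x - 7776 = (x - 6)^5

Eigenvalues and multiplicities (the geometric multiplicity of λ is n − rank(A − λI), which equals the number of Jordan blocks for λ):
  λ = 6: algebraic multiplicity = 5, geometric multiplicity = 3

Determining the block sizes for each eigenvalue:
  λ = 6: with am = 5 and gm = 3, the partition is not yet determined (e.g. several partitions of 5 into 3 parts exist). Let N = A − (6)·I. Computing rank(N^1) = 2, rank(N^2) = 1, rank(N^3) = 0; the number of blocks of size ≥ j is rank(N^{j−1}) − rank(N^j), giving [3, 1, 1]. So we have 1 block(s) of size 3, 2 block(s) of size 1 → block sizes [3, 1, 1]

Assembling the blocks gives a Jordan form
J =
  [6, 1, 0, 0, 0]
  [0, 6, 1, 0, 0]
  [0, 0, 6, 0, 0]
  [0, 0, 0, 6, 0]
  [0, 0, 0, 0, 6]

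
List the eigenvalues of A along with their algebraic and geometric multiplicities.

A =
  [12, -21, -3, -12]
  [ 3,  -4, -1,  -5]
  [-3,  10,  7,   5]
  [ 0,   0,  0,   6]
λ = 3: alg = 1, geom = 1; λ = 6: alg = 3, geom = 2

Step 1 — factor the characteristic polynomial to read off the algebraic multiplicities:
  χ_A(x) = (x - 6)^3*(x - 3)

Step 2 — compute geometric multiplicities via the rank-nullity identity g(λ) = n − rank(A − λI):
  rank(A − (3)·I) = 3, so dim ker(A − (3)·I) = n − 3 = 1
  rank(A − (6)·I) = 2, so dim ker(A − (6)·I) = n − 2 = 2

Summary:
  λ = 3: algebraic multiplicity = 1, geometric multiplicity = 1
  λ = 6: algebraic multiplicity = 3, geometric multiplicity = 2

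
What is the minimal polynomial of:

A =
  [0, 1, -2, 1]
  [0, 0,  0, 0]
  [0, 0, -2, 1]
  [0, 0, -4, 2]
x^2

The characteristic polynomial is χ_A(x) = x^4, so the eigenvalues are known. The minimal polynomial is
  m_A(x) = Π_λ (x − λ)^{k_λ}
where k_λ is the size of the *largest* Jordan block for λ (equivalently, the smallest k with (A − λI)^k v = 0 for every generalised eigenvector v of λ).

  λ = 0: largest Jordan block has size 2, contributing (x − 0)^2

So m_A(x) = x^2 = x^2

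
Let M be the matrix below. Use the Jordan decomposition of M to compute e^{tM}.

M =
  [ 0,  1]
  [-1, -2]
e^{tM} =
  [t*exp(-t) + exp(-t), t*exp(-t)]
  [-t*exp(-t), -t*exp(-t) + exp(-t)]

Strategy: write M = P · J · P⁻¹ where J is a Jordan canonical form, so e^{tM} = P · e^{tJ} · P⁻¹, and e^{tJ} can be computed block-by-block.

M has Jordan form
J =
  [-1,  1]
  [ 0, -1]
(up to reordering of blocks).

Per-block formulas:
  For a 2×2 Jordan block J_2(-1): exp(t · J_2(-1)) = e^(-1t)·(I + t·N), where N is the 2×2 nilpotent shift.

After assembling e^{tJ} and conjugating by P, we get:

e^{tM} =
  [t*exp(-t) + exp(-t), t*exp(-t)]
  [-t*exp(-t), -t*exp(-t) + exp(-t)]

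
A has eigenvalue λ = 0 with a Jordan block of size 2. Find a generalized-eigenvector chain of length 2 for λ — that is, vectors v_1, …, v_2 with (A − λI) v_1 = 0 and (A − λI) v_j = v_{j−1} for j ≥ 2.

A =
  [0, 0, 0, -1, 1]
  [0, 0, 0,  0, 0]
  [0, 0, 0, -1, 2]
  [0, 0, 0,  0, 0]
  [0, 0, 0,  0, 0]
A Jordan chain for λ = 0 of length 2:
v_1 = (-1, 0, -1, 0, 0)ᵀ
v_2 = (0, 0, 0, 1, 0)ᵀ

Let N = A − (0)·I. We want v_2 with N^2 v_2 = 0 but N^1 v_2 ≠ 0; then v_{j-1} := N · v_j for j = 2, …, 2.

Pick v_2 = (0, 0, 0, 1, 0)ᵀ.
Then v_1 = N · v_2 = (-1, 0, -1, 0, 0)ᵀ.

Sanity check: (A − (0)·I) v_1 = (0, 0, 0, 0, 0)ᵀ = 0. ✓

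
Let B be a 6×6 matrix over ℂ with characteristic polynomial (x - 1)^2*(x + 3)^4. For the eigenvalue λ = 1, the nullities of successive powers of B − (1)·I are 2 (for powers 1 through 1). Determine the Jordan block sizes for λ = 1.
Block sizes for λ = 1: [1, 1]

From the dimensions of kernels of powers, the number of Jordan blocks of size at least j is d_j − d_{j−1} where d_j = dim ker(N^j) (with d_0 = 0). Computing the differences gives [2].
The number of blocks of size exactly k is (#blocks of size ≥ k) − (#blocks of size ≥ k + 1), so the partition is: 2 block(s) of size 1.
In nonincreasing order the block sizes are [1, 1].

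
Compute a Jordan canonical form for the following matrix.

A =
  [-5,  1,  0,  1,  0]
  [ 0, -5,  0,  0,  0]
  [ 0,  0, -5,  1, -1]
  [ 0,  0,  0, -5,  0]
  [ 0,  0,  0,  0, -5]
J_2(-5) ⊕ J_2(-5) ⊕ J_1(-5)

The characteristic polynomial is
  det(x·I − A) = x^5 + 25*x^4 + 250*x^3 + 1250*x^2 + 3125*x + 3125 = (x + 5)^5

Eigenvalues and multiplicities (the geometric multiplicity of λ is n − rank(A − λI), which equals the number of Jordan blocks for λ):
  λ = -5: algebraic multiplicity = 5, geometric multiplicity = 3

Determining the block sizes for each eigenvalue:
  λ = -5: with am = 5 and gm = 3, the partition is not yet determined (e.g. several partitions of 5 into 3 parts exist). Let N = A − (-5)·I. Computing rank(N^1) = 2, rank(N^2) = 0; the number of blocks of size ≥ j is rank(N^{j−1}) − rank(N^j), giving [3, 2]. So we have 2 block(s) of size 2, 1 block(s) of size 1 → block sizes [2, 2, 1]

Assembling the blocks gives a Jordan form
J =
  [-5,  1,  0,  0,  0]
  [ 0, -5,  0,  0,  0]
  [ 0,  0, -5,  1,  0]
  [ 0,  0,  0, -5,  0]
  [ 0,  0,  0,  0, -5]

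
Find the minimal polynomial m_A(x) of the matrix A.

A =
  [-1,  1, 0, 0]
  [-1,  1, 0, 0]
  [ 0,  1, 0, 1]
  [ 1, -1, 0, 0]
x^2

The characteristic polynomial is χ_A(x) = x^4, so the eigenvalues are known. The minimal polynomial is
  m_A(x) = Π_λ (x − λ)^{k_λ}
where k_λ is the size of the *largest* Jordan block for λ (equivalently, the smallest k with (A − λI)^k v = 0 for every generalised eigenvector v of λ).

  λ = 0: largest Jordan block has size 2, contributing (x − 0)^2

So m_A(x) = x^2 = x^2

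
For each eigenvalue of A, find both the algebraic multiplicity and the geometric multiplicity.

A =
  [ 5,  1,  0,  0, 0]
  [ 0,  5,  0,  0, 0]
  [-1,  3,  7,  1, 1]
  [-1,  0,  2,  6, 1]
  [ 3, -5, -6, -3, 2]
λ = 5: alg = 5, geom = 3

Step 1 — factor the characteristic polynomial to read off the algebraic multiplicities:
  χ_A(x) = (x - 5)^5

Step 2 — compute geometric multiplicities via the rank-nullity identity g(λ) = n − rank(A − λI):
  rank(A − (5)·I) = 2, so dim ker(A − (5)·I) = n − 2 = 3

Summary:
  λ = 5: algebraic multiplicity = 5, geometric multiplicity = 3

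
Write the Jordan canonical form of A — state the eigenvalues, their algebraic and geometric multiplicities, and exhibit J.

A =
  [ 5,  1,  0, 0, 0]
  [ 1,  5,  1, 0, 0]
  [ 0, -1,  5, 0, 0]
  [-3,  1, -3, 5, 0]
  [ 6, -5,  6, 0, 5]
J_3(5) ⊕ J_1(5) ⊕ J_1(5)

The characteristic polynomial is
  det(x·I − A) = x^5 - 25*x^4 + 250*x^3 - 1250*x^2 + 3125*x - 3125 = (x - 5)^5

Eigenvalues and multiplicities (the geometric multiplicity of λ is n − rank(A − λI), which equals the number of Jordan blocks for λ):
  λ = 5: algebraic multiplicity = 5, geometric multiplicity = 3

Determining the block sizes for each eigenvalue:
  λ = 5: with am = 5 and gm = 3, the partition is not yet determined (e.g. several partitions of 5 into 3 parts exist). Let N = A − (5)·I. Computing rank(N^1) = 2, rank(N^2) = 1, rank(N^3) = 0; the number of blocks of size ≥ j is rank(N^{j−1}) − rank(N^j), giving [3, 1, 1]. So we have 1 block(s) of size 3, 2 block(s) of size 1 → block sizes [3, 1, 1]

Assembling the blocks gives a Jordan form
J =
  [5, 1, 0, 0, 0]
  [0, 5, 1, 0, 0]
  [0, 0, 5, 0, 0]
  [0, 0, 0, 5, 0]
  [0, 0, 0, 0, 5]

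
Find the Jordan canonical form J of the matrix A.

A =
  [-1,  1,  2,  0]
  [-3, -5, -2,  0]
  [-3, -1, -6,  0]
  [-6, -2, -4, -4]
J_2(-4) ⊕ J_1(-4) ⊕ J_1(-4)

The characteristic polynomial is
  det(x·I − A) = x^4 + 16*x^3 + 96*x^2 + 256*x + 256 = (x + 4)^4

Eigenvalues and multiplicities (the geometric multiplicity of λ is n − rank(A − λI), which equals the number of Jordan blocks for λ):
  λ = -4: algebraic multiplicity = 4, geometric multiplicity = 3

Determining the block sizes for each eigenvalue:
  λ = -4: 3 blocks summing to 4 forces exactly one block of size 2 and the rest size 1 → block sizes [2, 1, 1]

Assembling the blocks gives a Jordan form
J =
  [-4,  1,  0,  0]
  [ 0, -4,  0,  0]
  [ 0,  0, -4,  0]
  [ 0,  0,  0, -4]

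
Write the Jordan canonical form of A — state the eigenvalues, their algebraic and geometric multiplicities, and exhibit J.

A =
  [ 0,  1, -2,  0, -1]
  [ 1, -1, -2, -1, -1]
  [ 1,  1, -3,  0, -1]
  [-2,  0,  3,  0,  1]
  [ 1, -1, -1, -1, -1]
J_3(-1) ⊕ J_2(-1)

The characteristic polynomial is
  det(x·I − A) = x^5 + 5*x^4 + 10*x^3 + 10*x^2 + 5*x + 1 = (x + 1)^5

Eigenvalues and multiplicities (the geometric multiplicity of λ is n − rank(A − λI), which equals the number of Jordan blocks for λ):
  λ = -1: algebraic multiplicity = 5, geometric multiplicity = 2

Determining the block sizes for each eigenvalue:
  λ = -1: with am = 5 and gm = 2, the partition is not yet determined (e.g. several partitions of 5 into 2 parts exist). Let N = A − (-1)·I. Computing rank(N^1) = 3, rank(N^2) = 1, rank(N^3) = 0; the number of blocks of size ≥ j is rank(N^{j−1}) − rank(N^j), giving [2, 2, 1]. So we have 1 block(s) of size 3, 1 block(s) of size 2 → block sizes [3, 2]

Assembling the blocks gives a Jordan form
J =
  [-1,  1,  0,  0,  0]
  [ 0, -1,  1,  0,  0]
  [ 0,  0, -1,  0,  0]
  [ 0,  0,  0, -1,  1]
  [ 0,  0,  0,  0, -1]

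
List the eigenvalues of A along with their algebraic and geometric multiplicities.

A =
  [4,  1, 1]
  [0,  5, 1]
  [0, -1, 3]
λ = 4: alg = 3, geom = 2

Step 1 — factor the characteristic polynomial to read off the algebraic multiplicities:
  χ_A(x) = (x - 4)^3

Step 2 — compute geometric multiplicities via the rank-nullity identity g(λ) = n − rank(A − λI):
  rank(A − (4)·I) = 1, so dim ker(A − (4)·I) = n − 1 = 2

Summary:
  λ = 4: algebraic multiplicity = 3, geometric multiplicity = 2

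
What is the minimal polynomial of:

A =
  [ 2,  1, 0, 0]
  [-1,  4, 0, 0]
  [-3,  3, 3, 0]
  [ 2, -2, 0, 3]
x^2 - 6*x + 9

The characteristic polynomial is χ_A(x) = (x - 3)^4, so the eigenvalues are known. The minimal polynomial is
  m_A(x) = Π_λ (x − λ)^{k_λ}
where k_λ is the size of the *largest* Jordan block for λ (equivalently, the smallest k with (A − λI)^k v = 0 for every generalised eigenvector v of λ).

  λ = 3: largest Jordan block has size 2, contributing (x − 3)^2

So m_A(x) = (x - 3)^2 = x^2 - 6*x + 9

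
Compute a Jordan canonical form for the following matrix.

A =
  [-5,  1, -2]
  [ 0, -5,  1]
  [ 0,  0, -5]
J_3(-5)

The characteristic polynomial is
  det(x·I − A) = x^3 + 15*x^2 + 75*x + 125 = (x + 5)^3

Eigenvalues and multiplicities (the geometric multiplicity of λ is n − rank(A − λI), which equals the number of Jordan blocks for λ):
  λ = -5: algebraic multiplicity = 3, geometric multiplicity = 1

Determining the block sizes for each eigenvalue:
  λ = -5: one block (gm = 1), so the single block has size am = 3 → block sizes [3]

Assembling the blocks gives a Jordan form
J =
  [-5,  1,  0]
  [ 0, -5,  1]
  [ 0,  0, -5]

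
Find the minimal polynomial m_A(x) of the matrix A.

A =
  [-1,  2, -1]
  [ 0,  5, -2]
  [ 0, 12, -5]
x^3 + x^2 - x - 1

The characteristic polynomial is χ_A(x) = (x - 1)*(x + 1)^2, so the eigenvalues are known. The minimal polynomial is
  m_A(x) = Π_λ (x − λ)^{k_λ}
where k_λ is the size of the *largest* Jordan block for λ (equivalently, the smallest k with (A − λI)^k v = 0 for every generalised eigenvector v of λ).

  λ = -1: largest Jordan block has size 2, contributing (x + 1)^2
  λ = 1: largest Jordan block has size 1, contributing (x − 1)

So m_A(x) = (x - 1)*(x + 1)^2 = x^3 + x^2 - x - 1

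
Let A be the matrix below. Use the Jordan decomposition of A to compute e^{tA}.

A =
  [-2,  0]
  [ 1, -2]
e^{tA} =
  [exp(-2*t), 0]
  [t*exp(-2*t), exp(-2*t)]

Strategy: write A = P · J · P⁻¹ where J is a Jordan canonical form, so e^{tA} = P · e^{tJ} · P⁻¹, and e^{tJ} can be computed block-by-block.

A has Jordan form
J =
  [-2,  1]
  [ 0, -2]
(up to reordering of blocks).

Per-block formulas:
  For a 2×2 Jordan block J_2(-2): exp(t · J_2(-2)) = e^(-2t)·(I + t·N), where N is the 2×2 nilpotent shift.

After assembling e^{tJ} and conjugating by P, we get:

e^{tA} =
  [exp(-2*t), 0]
  [t*exp(-2*t), exp(-2*t)]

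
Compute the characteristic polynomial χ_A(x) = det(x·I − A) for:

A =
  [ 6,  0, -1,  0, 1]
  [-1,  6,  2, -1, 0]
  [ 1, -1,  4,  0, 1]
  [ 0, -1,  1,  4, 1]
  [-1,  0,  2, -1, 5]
x^5 - 25*x^4 + 250*x^3 - 1250*x^2 + 3125*x - 3125

Expanding det(x·I − A) (e.g. by cofactor expansion or by noting that A is similar to its Jordan form J, which has the same characteristic polynomial as A) gives
  χ_A(x) = x^5 - 25*x^4 + 250*x^3 - 1250*x^2 + 3125*x - 3125
which factors as (x - 5)^5. The eigenvalues (with algebraic multiplicities) are λ = 5 with multiplicity 5.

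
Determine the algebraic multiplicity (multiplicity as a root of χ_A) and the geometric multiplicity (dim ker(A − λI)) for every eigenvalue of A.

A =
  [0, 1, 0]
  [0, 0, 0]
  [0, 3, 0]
λ = 0: alg = 3, geom = 2

Step 1 — factor the characteristic polynomial to read off the algebraic multiplicities:
  χ_A(x) = x^3

Step 2 — compute geometric multiplicities via the rank-nullity identity g(λ) = n − rank(A − λI):
  rank(A − (0)·I) = 1, so dim ker(A − (0)·I) = n − 1 = 2

Summary:
  λ = 0: algebraic multiplicity = 3, geometric multiplicity = 2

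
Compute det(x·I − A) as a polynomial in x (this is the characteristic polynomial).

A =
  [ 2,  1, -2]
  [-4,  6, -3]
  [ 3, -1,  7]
x^3 - 15*x^2 + 75*x - 125

Expanding det(x·I − A) (e.g. by cofactor expansion or by noting that A is similar to its Jordan form J, which has the same characteristic polynomial as A) gives
  χ_A(x) = x^3 - 15*x^2 + 75*x - 125
which factors as (x - 5)^3. The eigenvalues (with algebraic multiplicities) are λ = 5 with multiplicity 3.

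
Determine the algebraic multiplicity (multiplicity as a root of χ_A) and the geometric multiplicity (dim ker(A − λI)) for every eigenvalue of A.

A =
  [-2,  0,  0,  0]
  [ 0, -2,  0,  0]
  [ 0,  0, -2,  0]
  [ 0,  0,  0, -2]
λ = -2: alg = 4, geom = 4

Step 1 — factor the characteristic polynomial to read off the algebraic multiplicities:
  χ_A(x) = (x + 2)^4

Step 2 — compute geometric multiplicities via the rank-nullity identity g(λ) = n − rank(A − λI):
  rank(A − (-2)·I) = 0, so dim ker(A − (-2)·I) = n − 0 = 4

Summary:
  λ = -2: algebraic multiplicity = 4, geometric multiplicity = 4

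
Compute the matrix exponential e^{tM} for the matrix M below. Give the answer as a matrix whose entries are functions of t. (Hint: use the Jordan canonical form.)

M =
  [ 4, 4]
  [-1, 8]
e^{tM} =
  [-2*t*exp(6*t) + exp(6*t), 4*t*exp(6*t)]
  [-t*exp(6*t), 2*t*exp(6*t) + exp(6*t)]

Strategy: write M = P · J · P⁻¹ where J is a Jordan canonical form, so e^{tM} = P · e^{tJ} · P⁻¹, and e^{tJ} can be computed block-by-block.

M has Jordan form
J =
  [6, 1]
  [0, 6]
(up to reordering of blocks).

Per-block formulas:
  For a 2×2 Jordan block J_2(6): exp(t · J_2(6)) = e^(6t)·(I + t·N), where N is the 2×2 nilpotent shift.

After assembling e^{tJ} and conjugating by P, we get:

e^{tM} =
  [-2*t*exp(6*t) + exp(6*t), 4*t*exp(6*t)]
  [-t*exp(6*t), 2*t*exp(6*t) + exp(6*t)]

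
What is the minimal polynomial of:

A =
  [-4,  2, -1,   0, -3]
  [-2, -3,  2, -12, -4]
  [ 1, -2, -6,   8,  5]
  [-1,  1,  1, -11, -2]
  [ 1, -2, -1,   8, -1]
x^3 + 15*x^2 + 75*x + 125

The characteristic polynomial is χ_A(x) = (x + 5)^5, so the eigenvalues are known. The minimal polynomial is
  m_A(x) = Π_λ (x − λ)^{k_λ}
where k_λ is the size of the *largest* Jordan block for λ (equivalently, the smallest k with (A − λI)^k v = 0 for every generalised eigenvector v of λ).

  λ = -5: largest Jordan block has size 3, contributing (x + 5)^3

So m_A(x) = (x + 5)^3 = x^3 + 15*x^2 + 75*x + 125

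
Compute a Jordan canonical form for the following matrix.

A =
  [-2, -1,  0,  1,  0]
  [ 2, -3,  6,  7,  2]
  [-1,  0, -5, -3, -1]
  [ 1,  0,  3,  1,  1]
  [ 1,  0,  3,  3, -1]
J_3(-2) ⊕ J_1(-2) ⊕ J_1(-2)

The characteristic polynomial is
  det(x·I − A) = x^5 + 10*x^4 + 40*x^3 + 80*x^2 + 80*x + 32 = (x + 2)^5

Eigenvalues and multiplicities (the geometric multiplicity of λ is n − rank(A − λI), which equals the number of Jordan blocks for λ):
  λ = -2: algebraic multiplicity = 5, geometric multiplicity = 3

Determining the block sizes for each eigenvalue:
  λ = -2: with am = 5 and gm = 3, the partition is not yet determined (e.g. several partitions of 5 into 3 parts exist). Let N = A − (-2)·I. Computing rank(N^1) = 2, rank(N^2) = 1, rank(N^3) = 0; the number of blocks of size ≥ j is rank(N^{j−1}) − rank(N^j), giving [3, 1, 1]. So we have 1 block(s) of size 3, 2 block(s) of size 1 → block sizes [3, 1, 1]

Assembling the blocks gives a Jordan form
J =
  [-2,  1,  0,  0,  0]
  [ 0, -2,  1,  0,  0]
  [ 0,  0, -2,  0,  0]
  [ 0,  0,  0, -2,  0]
  [ 0,  0,  0,  0, -2]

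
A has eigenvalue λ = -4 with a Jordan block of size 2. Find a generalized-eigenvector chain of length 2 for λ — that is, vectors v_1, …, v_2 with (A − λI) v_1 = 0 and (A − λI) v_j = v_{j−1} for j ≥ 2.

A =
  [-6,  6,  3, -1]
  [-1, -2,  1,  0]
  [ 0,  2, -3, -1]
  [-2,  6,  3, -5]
A Jordan chain for λ = -4 of length 2:
v_1 = (-2, -1, 0, -2)ᵀ
v_2 = (1, 0, 0, 0)ᵀ

Let N = A − (-4)·I. We want v_2 with N^2 v_2 = 0 but N^1 v_2 ≠ 0; then v_{j-1} := N · v_j for j = 2, …, 2.

Pick v_2 = (1, 0, 0, 0)ᵀ.
Then v_1 = N · v_2 = (-2, -1, 0, -2)ᵀ.

Sanity check: (A − (-4)·I) v_1 = (0, 0, 0, 0)ᵀ = 0. ✓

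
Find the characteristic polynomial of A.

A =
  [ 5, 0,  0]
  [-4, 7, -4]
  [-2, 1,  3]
x^3 - 15*x^2 + 75*x - 125

Expanding det(x·I − A) (e.g. by cofactor expansion or by noting that A is similar to its Jordan form J, which has the same characteristic polynomial as A) gives
  χ_A(x) = x^3 - 15*x^2 + 75*x - 125
which factors as (x - 5)^3. The eigenvalues (with algebraic multiplicities) are λ = 5 with multiplicity 3.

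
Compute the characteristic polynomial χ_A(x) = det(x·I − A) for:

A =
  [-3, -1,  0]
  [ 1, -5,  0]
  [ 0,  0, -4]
x^3 + 12*x^2 + 48*x + 64

Expanding det(x·I − A) (e.g. by cofactor expansion or by noting that A is similar to its Jordan form J, which has the same characteristic polynomial as A) gives
  χ_A(x) = x^3 + 12*x^2 + 48*x + 64
which factors as (x + 4)^3. The eigenvalues (with algebraic multiplicities) are λ = -4 with multiplicity 3.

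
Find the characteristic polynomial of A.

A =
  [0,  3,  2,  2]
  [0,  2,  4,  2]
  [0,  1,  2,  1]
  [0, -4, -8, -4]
x^4

Expanding det(x·I − A) (e.g. by cofactor expansion or by noting that A is similar to its Jordan form J, which has the same characteristic polynomial as A) gives
  χ_A(x) = x^4
which factors as x^4. The eigenvalues (with algebraic multiplicities) are λ = 0 with multiplicity 4.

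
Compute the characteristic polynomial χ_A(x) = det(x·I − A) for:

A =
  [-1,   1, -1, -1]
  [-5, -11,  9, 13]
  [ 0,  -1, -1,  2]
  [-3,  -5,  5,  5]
x^4 + 8*x^3 + 24*x^2 + 32*x + 16

Expanding det(x·I − A) (e.g. by cofactor expansion or by noting that A is similar to its Jordan form J, which has the same characteristic polynomial as A) gives
  χ_A(x) = x^4 + 8*x^3 + 24*x^2 + 32*x + 16
which factors as (x + 2)^4. The eigenvalues (with algebraic multiplicities) are λ = -2 with multiplicity 4.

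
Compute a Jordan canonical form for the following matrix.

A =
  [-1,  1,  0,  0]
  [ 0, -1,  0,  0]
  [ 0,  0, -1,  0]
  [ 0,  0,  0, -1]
J_2(-1) ⊕ J_1(-1) ⊕ J_1(-1)

The characteristic polynomial is
  det(x·I − A) = x^4 + 4*x^3 + 6*x^2 + 4*x + 1 = (x + 1)^4

Eigenvalues and multiplicities (the geometric multiplicity of λ is n − rank(A − λI), which equals the number of Jordan blocks for λ):
  λ = -1: algebraic multiplicity = 4, geometric multiplicity = 3

Determining the block sizes for each eigenvalue:
  λ = -1: 3 blocks summing to 4 forces exactly one block of size 2 and the rest size 1 → block sizes [2, 1, 1]

Assembling the blocks gives a Jordan form
J =
  [-1,  1,  0,  0]
  [ 0, -1,  0,  0]
  [ 0,  0, -1,  0]
  [ 0,  0,  0, -1]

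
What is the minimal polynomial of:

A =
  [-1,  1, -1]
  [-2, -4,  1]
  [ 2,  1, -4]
x^2 + 6*x + 9

The characteristic polynomial is χ_A(x) = (x + 3)^3, so the eigenvalues are known. The minimal polynomial is
  m_A(x) = Π_λ (x − λ)^{k_λ}
where k_λ is the size of the *largest* Jordan block for λ (equivalently, the smallest k with (A − λI)^k v = 0 for every generalised eigenvector v of λ).

  λ = -3: largest Jordan block has size 2, contributing (x + 3)^2

So m_A(x) = (x + 3)^2 = x^2 + 6*x + 9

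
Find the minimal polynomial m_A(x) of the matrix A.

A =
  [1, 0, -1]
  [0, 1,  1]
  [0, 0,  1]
x^2 - 2*x + 1

The characteristic polynomial is χ_A(x) = (x - 1)^3, so the eigenvalues are known. The minimal polynomial is
  m_A(x) = Π_λ (x − λ)^{k_λ}
where k_λ is the size of the *largest* Jordan block for λ (equivalently, the smallest k with (A − λI)^k v = 0 for every generalised eigenvector v of λ).

  λ = 1: largest Jordan block has size 2, contributing (x − 1)^2

So m_A(x) = (x - 1)^2 = x^2 - 2*x + 1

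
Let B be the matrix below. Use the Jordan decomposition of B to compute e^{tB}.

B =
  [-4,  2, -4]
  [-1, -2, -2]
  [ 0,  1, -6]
e^{tB} =
  [-t^2*exp(-4*t) + exp(-4*t), 2*t*exp(-4*t), 2*t^2*exp(-4*t) - 4*t*exp(-4*t)]
  [-t^2*exp(-4*t) - t*exp(-4*t), 2*t*exp(-4*t) + exp(-4*t), 2*t^2*exp(-4*t) - 2*t*exp(-4*t)]
  [-t^2*exp(-4*t)/2, t*exp(-4*t), t^2*exp(-4*t) - 2*t*exp(-4*t) + exp(-4*t)]

Strategy: write B = P · J · P⁻¹ where J is a Jordan canonical form, so e^{tB} = P · e^{tJ} · P⁻¹, and e^{tJ} can be computed block-by-block.

B has Jordan form
J =
  [-4,  1,  0]
  [ 0, -4,  1]
  [ 0,  0, -4]
(up to reordering of blocks).

Per-block formulas:
  For a 3×3 Jordan block J_3(-4): exp(t · J_3(-4)) = e^(-4t)·(I + t·N + (t^2/2)·N^2), where N is the 3×3 nilpotent shift.

After assembling e^{tJ} and conjugating by P, we get:

e^{tB} =
  [-t^2*exp(-4*t) + exp(-4*t), 2*t*exp(-4*t), 2*t^2*exp(-4*t) - 4*t*exp(-4*t)]
  [-t^2*exp(-4*t) - t*exp(-4*t), 2*t*exp(-4*t) + exp(-4*t), 2*t^2*exp(-4*t) - 2*t*exp(-4*t)]
  [-t^2*exp(-4*t)/2, t*exp(-4*t), t^2*exp(-4*t) - 2*t*exp(-4*t) + exp(-4*t)]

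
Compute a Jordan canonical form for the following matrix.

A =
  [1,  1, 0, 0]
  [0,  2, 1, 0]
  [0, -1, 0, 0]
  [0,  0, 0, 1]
J_3(1) ⊕ J_1(1)

The characteristic polynomial is
  det(x·I − A) = x^4 - 4*x^3 + 6*x^2 - 4*x + 1 = (x - 1)^4

Eigenvalues and multiplicities (the geometric multiplicity of λ is n − rank(A − λI), which equals the number of Jordan blocks for λ):
  λ = 1: algebraic multiplicity = 4, geometric multiplicity = 2

Determining the block sizes for each eigenvalue:
  λ = 1: with am = 4 and gm = 2, the partition is not yet determined (e.g. several partitions of 4 into 2 parts exist). Let N = A − (1)·I. Computing rank(N^1) = 2, rank(N^2) = 1, rank(N^3) = 0; the number of blocks of size ≥ j is rank(N^{j−1}) − rank(N^j), giving [2, 1, 1]. So we have 1 block(s) of size 3, 1 block(s) of size 1 → block sizes [3, 1]

Assembling the blocks gives a Jordan form
J =
  [1, 1, 0, 0]
  [0, 1, 1, 0]
  [0, 0, 1, 0]
  [0, 0, 0, 1]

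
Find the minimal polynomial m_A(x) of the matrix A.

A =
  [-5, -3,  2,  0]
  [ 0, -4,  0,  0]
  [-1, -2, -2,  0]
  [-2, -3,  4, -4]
x^3 + 11*x^2 + 40*x + 48

The characteristic polynomial is χ_A(x) = (x + 3)*(x + 4)^3, so the eigenvalues are known. The minimal polynomial is
  m_A(x) = Π_λ (x − λ)^{k_λ}
where k_λ is the size of the *largest* Jordan block for λ (equivalently, the smallest k with (A − λI)^k v = 0 for every generalised eigenvector v of λ).

  λ = -4: largest Jordan block has size 2, contributing (x + 4)^2
  λ = -3: largest Jordan block has size 1, contributing (x + 3)

So m_A(x) = (x + 3)*(x + 4)^2 = x^3 + 11*x^2 + 40*x + 48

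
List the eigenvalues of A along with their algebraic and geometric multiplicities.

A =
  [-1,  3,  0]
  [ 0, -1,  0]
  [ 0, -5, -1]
λ = -1: alg = 3, geom = 2

Step 1 — factor the characteristic polynomial to read off the algebraic multiplicities:
  χ_A(x) = (x + 1)^3

Step 2 — compute geometric multiplicities via the rank-nullity identity g(λ) = n − rank(A − λI):
  rank(A − (-1)·I) = 1, so dim ker(A − (-1)·I) = n − 1 = 2

Summary:
  λ = -1: algebraic multiplicity = 3, geometric multiplicity = 2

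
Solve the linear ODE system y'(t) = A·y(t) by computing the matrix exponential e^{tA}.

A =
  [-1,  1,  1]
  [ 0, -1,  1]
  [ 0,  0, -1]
e^{tA} =
  [exp(-t), t*exp(-t), t^2*exp(-t)/2 + t*exp(-t)]
  [0, exp(-t), t*exp(-t)]
  [0, 0, exp(-t)]

Strategy: write A = P · J · P⁻¹ where J is a Jordan canonical form, so e^{tA} = P · e^{tJ} · P⁻¹, and e^{tJ} can be computed block-by-block.

A has Jordan form
J =
  [-1,  1,  0]
  [ 0, -1,  1]
  [ 0,  0, -1]
(up to reordering of blocks).

Per-block formulas:
  For a 3×3 Jordan block J_3(-1): exp(t · J_3(-1)) = e^(-1t)·(I + t·N + (t^2/2)·N^2), where N is the 3×3 nilpotent shift.

After assembling e^{tJ} and conjugating by P, we get:

e^{tA} =
  [exp(-t), t*exp(-t), t^2*exp(-t)/2 + t*exp(-t)]
  [0, exp(-t), t*exp(-t)]
  [0, 0, exp(-t)]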